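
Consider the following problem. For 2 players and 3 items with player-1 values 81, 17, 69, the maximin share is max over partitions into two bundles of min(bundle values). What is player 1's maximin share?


Step 1: Item values = 81, 17, 69
Step 2: Enumerate all 2-bundle partitions and take the smaller bundle:
  Partition 1: {81} vs {17,69} -> bundles 81, 86; min = 81
  Partition 2: {17} vs {81,69} -> bundles 17, 150; min = 17
  Partition 3: {69} vs {81,17} -> bundles 69, 98; min = 69
Step 3: MMS = max(81, 17, 69) = 81

81


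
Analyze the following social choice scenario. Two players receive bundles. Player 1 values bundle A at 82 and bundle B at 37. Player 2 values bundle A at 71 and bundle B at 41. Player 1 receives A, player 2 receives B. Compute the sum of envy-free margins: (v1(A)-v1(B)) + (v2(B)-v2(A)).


Step 1: Player 1's margin = v1(A) - v1(B) = 82 - 37 = 45
Step 2: Player 2's margin = v2(B) - v2(A) = 41 - 71 = -30
Step 3: Total margin = 45 + -30 = 15

15


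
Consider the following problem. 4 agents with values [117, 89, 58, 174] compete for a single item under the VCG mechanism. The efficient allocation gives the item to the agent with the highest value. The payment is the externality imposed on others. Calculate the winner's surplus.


Step 1: The winner is the agent with the highest value: agent 3 with value 174
Step 2: Values of other agents: [117, 89, 58]
Step 3: VCG payment = max of others' values = 117
Step 4: Surplus = 174 - 117 = 57

57


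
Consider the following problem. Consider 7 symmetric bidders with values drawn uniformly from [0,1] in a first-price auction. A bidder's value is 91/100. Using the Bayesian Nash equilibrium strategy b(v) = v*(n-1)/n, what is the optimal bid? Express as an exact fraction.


Step 1: The symmetric BNE bidding function is b(v) = v * (n-1) / n
Step 2: Substitute v = 91/100 and n = 7
Step 3: b = 91/100 * 6/7
Step 4: b = 39/50

39/50


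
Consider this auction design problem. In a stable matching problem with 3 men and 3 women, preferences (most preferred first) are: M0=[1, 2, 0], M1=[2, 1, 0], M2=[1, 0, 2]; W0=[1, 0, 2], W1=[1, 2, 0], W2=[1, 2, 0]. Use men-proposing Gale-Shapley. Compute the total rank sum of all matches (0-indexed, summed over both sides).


Step 1: Run Gale-Shapley (men propose, women hold best offer):
  M0 proposes to W1; she accepts
  M1 proposes to W2; she accepts
  M2 proposes to W1; she switches from M0
  M0 proposes to W2; rejected
  M0 proposes to W0; she accepts
Step 2: Final matching: W0-M0, W1-M2, W2-M1
Step 3: 0-indexed ranks (man's rank of his match, then woman's): 2 + 1 + 0 + 1 + 0 + 0
Step 4: Total rank sum = 4

4


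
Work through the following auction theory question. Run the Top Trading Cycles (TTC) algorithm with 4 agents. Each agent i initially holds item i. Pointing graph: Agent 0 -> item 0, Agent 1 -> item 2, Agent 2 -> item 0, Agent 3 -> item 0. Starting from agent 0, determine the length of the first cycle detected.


Step 1: Trace the pointer graph from agent 0: 0 -> 0
Step 2: A cycle is detected when we revisit agent 0
Step 3: The cycle is: 0 -> 0
Step 4: Cycle length = 1

1


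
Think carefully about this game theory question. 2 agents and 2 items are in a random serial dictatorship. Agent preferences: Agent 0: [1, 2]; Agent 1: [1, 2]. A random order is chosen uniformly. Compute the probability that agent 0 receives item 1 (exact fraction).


Step 1: Agent 0 wants item 1
Step 2: There are 2 possible orderings of agents
Step 3: In 1 orderings, agent 0 gets item 1
Step 4: Probability = 1/2

1/2


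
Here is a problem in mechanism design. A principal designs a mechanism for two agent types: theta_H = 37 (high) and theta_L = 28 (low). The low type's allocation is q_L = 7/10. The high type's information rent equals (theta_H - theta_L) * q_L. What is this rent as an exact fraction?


Step 1: theta_H - theta_L = 37 - 28 = 9
Step 2: Information rent = (theta_H - theta_L) * q_L
Step 3: = 9 * 7/10
Step 4: = 63/10

63/10


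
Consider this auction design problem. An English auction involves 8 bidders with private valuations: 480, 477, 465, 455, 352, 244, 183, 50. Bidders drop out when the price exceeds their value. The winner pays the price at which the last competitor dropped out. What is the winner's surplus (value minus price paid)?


Step 1: Identify the highest value: 480
Step 2: Identify the second-highest value: 477
Step 3: The final price = second-highest value = 477
Step 4: Surplus = 480 - 477 = 3

3


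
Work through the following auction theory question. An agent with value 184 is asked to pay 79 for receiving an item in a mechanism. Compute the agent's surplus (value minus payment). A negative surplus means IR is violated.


Step 1: Surplus = value - payment = 184 - 79 = 105
Step 2: IR is satisfied (surplus >= 0)

105


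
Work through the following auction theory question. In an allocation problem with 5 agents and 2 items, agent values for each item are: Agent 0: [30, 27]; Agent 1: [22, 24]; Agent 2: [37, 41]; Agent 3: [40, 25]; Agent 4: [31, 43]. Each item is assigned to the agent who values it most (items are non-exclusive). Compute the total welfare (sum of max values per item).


Step 1: For each item, find the maximum value among all agents.
Step 2: Item 0 -> Agent 3 (value 40)
Step 3: Item 1 -> Agent 4 (value 43)
Step 4: Total welfare = 40 + 43 = 83

83


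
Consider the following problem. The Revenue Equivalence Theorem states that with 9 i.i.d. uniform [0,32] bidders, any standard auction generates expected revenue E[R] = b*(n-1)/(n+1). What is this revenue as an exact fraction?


Step 1: By Revenue Equivalence, expected revenue = b*(n-1)/(n+1)
Step 2: Substituting n = 9, b = 32
Step 3: Revenue = 32*(9-1)/(9+1) = 32*8/10
Step 4: Revenue = 256/10 = 128/5

128/5


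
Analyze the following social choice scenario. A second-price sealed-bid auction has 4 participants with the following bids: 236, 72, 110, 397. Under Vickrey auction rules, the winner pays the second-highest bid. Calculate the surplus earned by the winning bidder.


Step 1: Sort bids in descending order: 397, 236, 110, 72
Step 2: The winning bid is the highest: 397
Step 3: The payment equals the second-highest bid: 236
Step 4: Surplus = winner's bid - payment = 397 - 236 = 161

161


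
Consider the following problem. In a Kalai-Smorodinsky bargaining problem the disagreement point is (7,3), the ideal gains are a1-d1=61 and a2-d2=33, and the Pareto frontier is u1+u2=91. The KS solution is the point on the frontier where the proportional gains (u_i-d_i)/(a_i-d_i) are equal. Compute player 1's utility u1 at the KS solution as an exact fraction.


Step 1: At the KS point, (u1-d1)/r1 = (u2-d2)/r2 = t and u1+u2 = 91
Step 2: u1 = d1 + r1*t and u2 = d2 + r2*t, so (d1 + r1*t) + (d2 + r2*t) = 91
Step 3: t = (91 - 7 - 3)/(61 + 33) = 81/94
Step 4: u1 = d1 + r1*t = 7 + 61 * 81/94 = 5599/94
Step 5: (Check: u2 = d2 + r2*t = 2955/94; u1+u2 = 5599/94 + 2955/94 = 91, on the frontier.)

5599/94


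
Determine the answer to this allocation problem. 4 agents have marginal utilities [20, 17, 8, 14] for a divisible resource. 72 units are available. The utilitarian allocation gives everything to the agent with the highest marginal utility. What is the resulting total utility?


Step 1: The marginal utilities are [20, 17, 8, 14]
Step 2: The highest marginal utility is 20
Step 3: All 72 units go to that agent
Step 4: Total utility = 20 * 72 = 1440

1440


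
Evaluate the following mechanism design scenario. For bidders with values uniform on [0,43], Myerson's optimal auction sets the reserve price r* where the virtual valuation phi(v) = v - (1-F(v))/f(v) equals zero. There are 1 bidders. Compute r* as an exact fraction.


Step 1: For U[0,43], F(v) = v/43 and f(v) = 1/43
Step 2: phi(v) = v - (1 - v/43)/(1/43) = v - (43 - v) = 2v - 43
Step 3: Set phi(r*) = 0: 2r* - 43 = 0
Step 4: r* = 43/2 (the number of bidders n = 1 does not enter)

43/2


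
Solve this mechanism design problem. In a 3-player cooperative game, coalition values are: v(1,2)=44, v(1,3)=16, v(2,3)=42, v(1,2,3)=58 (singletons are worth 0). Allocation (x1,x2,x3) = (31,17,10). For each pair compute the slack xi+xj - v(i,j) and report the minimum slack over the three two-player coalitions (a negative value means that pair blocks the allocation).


Step 1: Slack for coalition (1,2): x1+x2 - v12 = 48 - 44 = 4
Step 2: Slack for coalition (1,3): x1+x3 - v13 = 41 - 16 = 25
Step 3: Slack for coalition (2,3): x2+x3 - v23 = 27 - 42 = -15
Step 4: Minimum slack = min(4, 25, -15) = -15, attained by (2,3); coalition (2,3) can block (slack < 0), so the allocation is not in the core

-15


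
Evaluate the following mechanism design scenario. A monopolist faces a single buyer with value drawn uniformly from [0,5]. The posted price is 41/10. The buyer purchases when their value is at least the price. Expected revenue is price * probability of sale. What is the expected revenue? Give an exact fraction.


Step 1: Posted price r = 41/10, value support [0,5]
Step 2: P(v >= r) = (5 - 41/10)/5 = 9/50
Step 3: Expected revenue = r * P(v >= r) = 41/10 * 9/50
Step 4: Revenue = 369/500

369/500


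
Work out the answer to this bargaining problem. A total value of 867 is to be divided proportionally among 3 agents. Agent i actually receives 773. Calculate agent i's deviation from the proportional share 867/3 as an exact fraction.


Step 1: Proportional share = 867/3 = 289
Step 2: Agent's actual allocation = 773
Step 3: Excess = 773 - 289 = 484

484


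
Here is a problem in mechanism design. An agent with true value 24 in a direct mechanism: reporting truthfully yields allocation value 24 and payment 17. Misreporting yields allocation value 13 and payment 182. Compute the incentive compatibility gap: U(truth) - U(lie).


Step 1: U(truth) = value - payment = 24 - 17 = 7
Step 2: U(lie) = allocation - payment = 13 - 182 = -169
Step 3: IC gap = 7 - (-169) = 176

176


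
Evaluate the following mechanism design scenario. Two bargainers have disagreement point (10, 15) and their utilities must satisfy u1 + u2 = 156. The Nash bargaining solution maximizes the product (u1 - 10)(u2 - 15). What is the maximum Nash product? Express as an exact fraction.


Step 1: The Nash solution splits surplus symmetrically above the disagreement point
Step 2: u1 = (total + d1 - d2)/2 = (156 + 10 - 15)/2 = 151/2
Step 3: u2 = (total - d1 + d2)/2 = (156 - 10 + 15)/2 = 161/2
Step 4: Nash product = (151/2 - 10) * (161/2 - 15)
Step 5: = 131/2 * 131/2 = 17161/4

17161/4


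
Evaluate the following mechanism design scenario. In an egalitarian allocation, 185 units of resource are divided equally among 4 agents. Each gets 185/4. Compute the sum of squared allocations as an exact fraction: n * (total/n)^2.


Step 1: Each agent's share = 185/4
Step 2: Square of each share = (185/4)^2 = 34225/16
Step 3: Sum of squares = 4 * 34225/16 = 34225/4

34225/4


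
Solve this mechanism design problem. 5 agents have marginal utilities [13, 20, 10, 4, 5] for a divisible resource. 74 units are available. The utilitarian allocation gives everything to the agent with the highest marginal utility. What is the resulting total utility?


Step 1: The marginal utilities are [13, 20, 10, 4, 5]
Step 2: The highest marginal utility is 20
Step 3: All 74 units go to that agent
Step 4: Total utility = 20 * 74 = 1480

1480


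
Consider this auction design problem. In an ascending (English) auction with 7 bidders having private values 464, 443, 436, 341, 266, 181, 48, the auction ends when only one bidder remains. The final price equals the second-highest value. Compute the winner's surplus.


Step 1: Identify the highest value: 464
Step 2: Identify the second-highest value: 443
Step 3: The final price = second-highest value = 443
Step 4: Surplus = 464 - 443 = 21

21


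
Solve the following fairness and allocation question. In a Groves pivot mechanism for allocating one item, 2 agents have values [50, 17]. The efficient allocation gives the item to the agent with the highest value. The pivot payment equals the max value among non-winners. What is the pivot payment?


Step 1: The efficient winner is agent 0 with value 50
Step 2: Other agents' values: [17]
Step 3: Pivot payment = max(others) = 17
Step 4: The winner pays 17

17


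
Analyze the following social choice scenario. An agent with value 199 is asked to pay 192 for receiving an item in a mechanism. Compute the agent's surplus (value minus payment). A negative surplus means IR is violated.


Step 1: Surplus = value - payment = 199 - 192 = 7
Step 2: IR is satisfied (surplus >= 0)

7


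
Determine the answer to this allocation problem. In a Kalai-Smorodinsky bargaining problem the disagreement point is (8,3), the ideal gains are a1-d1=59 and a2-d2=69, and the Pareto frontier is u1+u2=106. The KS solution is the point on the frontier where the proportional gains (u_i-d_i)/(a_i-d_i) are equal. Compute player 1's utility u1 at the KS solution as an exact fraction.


Step 1: At the KS point, (u1-d1)/r1 = (u2-d2)/r2 = t and u1+u2 = 106
Step 2: u1 = d1 + r1*t and u2 = d2 + r2*t, so (d1 + r1*t) + (d2 + r2*t) = 106
Step 3: t = (106 - 8 - 3)/(59 + 69) = 95/128
Step 4: u1 = d1 + r1*t = 8 + 59 * 95/128 = 6629/128
Step 5: (Check: u2 = d2 + r2*t = 6939/128; u1+u2 = 6629/128 + 6939/128 = 106, on the frontier.)

6629/128


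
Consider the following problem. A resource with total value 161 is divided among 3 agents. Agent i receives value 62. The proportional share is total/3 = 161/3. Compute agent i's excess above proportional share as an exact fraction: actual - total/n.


Step 1: Proportional share = 161/3
Step 2: Agent's actual allocation = 62
Step 3: Excess = 62 - 161/3 = 25/3

25/3


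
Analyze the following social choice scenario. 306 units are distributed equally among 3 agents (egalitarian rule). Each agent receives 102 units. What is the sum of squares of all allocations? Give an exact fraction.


Step 1: Each agent's share = 306/3 = 102
Step 2: Square of each share = (102)^2 = 10404
Step 3: Sum of squares = 3 * 10404 = 31212

31212


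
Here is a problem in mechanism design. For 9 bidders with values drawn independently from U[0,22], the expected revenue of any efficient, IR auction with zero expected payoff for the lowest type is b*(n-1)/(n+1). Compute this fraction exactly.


Step 1: By Revenue Equivalence, expected revenue = b*(n-1)/(n+1)
Step 2: Substituting n = 9, b = 22
Step 3: Revenue = 22*(9-1)/(9+1) = 22*8/10
Step 4: Revenue = 176/10 = 88/5

88/5


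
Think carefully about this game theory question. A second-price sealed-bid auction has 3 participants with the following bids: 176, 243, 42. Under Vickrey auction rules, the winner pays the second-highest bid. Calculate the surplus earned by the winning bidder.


Step 1: Sort bids in descending order: 243, 176, 42
Step 2: The winning bid is the highest: 243
Step 3: The payment equals the second-highest bid: 176
Step 4: Surplus = winner's bid - payment = 243 - 176 = 67

67


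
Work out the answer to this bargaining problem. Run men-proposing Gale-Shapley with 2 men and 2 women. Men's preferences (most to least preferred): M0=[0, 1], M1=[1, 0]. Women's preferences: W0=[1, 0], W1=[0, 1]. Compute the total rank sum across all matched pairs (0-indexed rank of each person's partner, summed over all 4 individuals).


Step 1: Run Gale-Shapley (men propose, women hold best offer):
  M0 proposes to W0; she accepts
  M1 proposes to W1; she accepts
Step 2: Final matching: W0-M0, W1-M1
Step 3: 0-indexed ranks (man's rank of his match, then woman's): 0 + 1 + 0 + 1
Step 4: Total rank sum = 2

2


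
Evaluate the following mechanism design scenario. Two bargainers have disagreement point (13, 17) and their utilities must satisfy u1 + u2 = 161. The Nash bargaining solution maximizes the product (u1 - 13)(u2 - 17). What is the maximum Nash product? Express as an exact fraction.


Step 1: The Nash solution splits surplus symmetrically above the disagreement point
Step 2: u1 = (total + d1 - d2)/2 = (161 + 13 - 17)/2 = 157/2
Step 3: u2 = (total - d1 + d2)/2 = (161 - 13 + 17)/2 = 165/2
Step 4: Nash product = (157/2 - 13) * (165/2 - 17)
Step 5: = 131/2 * 131/2 = 17161/4

17161/4


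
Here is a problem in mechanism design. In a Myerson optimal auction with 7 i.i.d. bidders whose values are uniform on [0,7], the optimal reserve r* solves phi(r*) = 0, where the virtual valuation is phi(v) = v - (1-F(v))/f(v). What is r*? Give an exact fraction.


Step 1: For U[0,7], F(v) = v/7 and f(v) = 1/7
Step 2: phi(v) = v - (1 - v/7)/(1/7) = v - (7 - v) = 2v - 7
Step 3: Set phi(r*) = 0: 2r* - 7 = 0
Step 4: r* = 7/2 (the number of bidders n = 7 does not enter)

7/2


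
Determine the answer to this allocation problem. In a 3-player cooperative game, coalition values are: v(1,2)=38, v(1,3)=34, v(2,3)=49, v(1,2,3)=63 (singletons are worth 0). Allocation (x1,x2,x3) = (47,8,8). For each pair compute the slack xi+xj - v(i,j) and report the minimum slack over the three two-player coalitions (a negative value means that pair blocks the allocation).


Step 1: Slack for coalition (1,2): x1+x2 - v12 = 55 - 38 = 17
Step 2: Slack for coalition (1,3): x1+x3 - v13 = 55 - 34 = 21
Step 3: Slack for coalition (2,3): x2+x3 - v23 = 16 - 49 = -33
Step 4: Minimum slack = min(17, 21, -33) = -33, attained by (2,3); coalition (2,3) can block (slack < 0), so the allocation is not in the core

-33


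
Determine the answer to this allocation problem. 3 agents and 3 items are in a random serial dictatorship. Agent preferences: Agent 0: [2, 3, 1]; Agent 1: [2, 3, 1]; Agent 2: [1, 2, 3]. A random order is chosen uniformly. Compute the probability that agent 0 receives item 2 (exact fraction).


Step 1: Agent 0 wants item 2
Step 2: There are 6 possible orderings of agents
Step 3: In 3 orderings, agent 0 gets item 2
Step 4: Probability = 3/6 = 1/2

1/2


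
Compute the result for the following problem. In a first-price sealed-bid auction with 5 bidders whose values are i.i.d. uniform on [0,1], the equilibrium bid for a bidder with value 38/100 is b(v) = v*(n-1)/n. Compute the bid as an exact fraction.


Step 1: The symmetric BNE bidding function is b(v) = v * (n-1) / n
Step 2: Substitute v = 19/50 and n = 5
Step 3: b = 19/50 * 4/5
Step 4: b = 38/125

38/125


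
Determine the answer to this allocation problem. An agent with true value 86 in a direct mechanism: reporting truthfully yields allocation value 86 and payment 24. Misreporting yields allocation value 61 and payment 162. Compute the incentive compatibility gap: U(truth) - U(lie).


Step 1: U(truth) = value - payment = 86 - 24 = 62
Step 2: U(lie) = allocation - payment = 61 - 162 = -101
Step 3: IC gap = 62 - (-101) = 163

163


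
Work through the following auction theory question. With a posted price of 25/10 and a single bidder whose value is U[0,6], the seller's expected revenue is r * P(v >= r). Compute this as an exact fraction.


Step 1: Posted price r = 5/2, value support [0,6]
Step 2: P(v >= r) = (6 - 5/2)/6 = 7/12
Step 3: Expected revenue = r * P(v >= r) = 5/2 * 7/12
Step 4: Revenue = 35/24

35/24


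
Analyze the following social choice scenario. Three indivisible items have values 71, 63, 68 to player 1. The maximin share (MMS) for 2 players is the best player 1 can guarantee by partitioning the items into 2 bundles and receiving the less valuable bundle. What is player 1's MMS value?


Step 1: Item values = 71, 63, 68
Step 2: Enumerate all 2-bundle partitions and take the smaller bundle:
  Partition 1: {71} vs {63,68} -> bundles 71, 131; min = 71
  Partition 2: {63} vs {71,68} -> bundles 63, 139; min = 63
  Partition 3: {68} vs {71,63} -> bundles 68, 134; min = 68
Step 3: MMS = max(71, 63, 68) = 71

71


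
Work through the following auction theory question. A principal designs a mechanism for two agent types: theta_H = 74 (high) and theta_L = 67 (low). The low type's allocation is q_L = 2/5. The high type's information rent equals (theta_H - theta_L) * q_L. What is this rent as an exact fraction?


Step 1: theta_H - theta_L = 74 - 67 = 7
Step 2: Information rent = (theta_H - theta_L) * q_L
Step 3: = 7 * 2/5
Step 4: = 14/5

14/5


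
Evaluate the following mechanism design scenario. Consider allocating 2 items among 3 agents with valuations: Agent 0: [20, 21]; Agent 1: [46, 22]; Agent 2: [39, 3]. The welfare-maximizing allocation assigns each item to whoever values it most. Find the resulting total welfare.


Step 1: For each item, find the maximum value among all agents.
Step 2: Item 0 -> Agent 1 (value 46)
Step 3: Item 1 -> Agent 1 (value 22)
Step 4: Total welfare = 46 + 22 = 68

68


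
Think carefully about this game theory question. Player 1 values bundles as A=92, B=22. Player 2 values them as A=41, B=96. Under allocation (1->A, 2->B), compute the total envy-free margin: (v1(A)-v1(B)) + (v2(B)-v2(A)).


Step 1: Player 1's margin = v1(A) - v1(B) = 92 - 22 = 70
Step 2: Player 2's margin = v2(B) - v2(A) = 96 - 41 = 55
Step 3: Total margin = 70 + 55 = 125

125


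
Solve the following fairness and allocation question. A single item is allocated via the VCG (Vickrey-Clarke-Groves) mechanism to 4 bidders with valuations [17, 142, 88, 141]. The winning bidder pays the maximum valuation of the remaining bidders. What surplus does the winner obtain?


Step 1: The winner is the agent with the highest value: agent 1 with value 142
Step 2: Values of other agents: [17, 88, 141]
Step 3: VCG payment = max of others' values = 141
Step 4: Surplus = 142 - 141 = 1

1


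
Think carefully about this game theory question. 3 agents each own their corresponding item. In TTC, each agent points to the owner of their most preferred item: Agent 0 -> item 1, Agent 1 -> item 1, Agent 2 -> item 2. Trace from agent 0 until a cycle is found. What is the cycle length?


Step 1: Trace the pointer graph from agent 0: 0 -> 1 -> 1
Step 2: A cycle is detected when we revisit agent 1
Step 3: The cycle is: 1 -> 1
Step 4: Cycle length = 1

1


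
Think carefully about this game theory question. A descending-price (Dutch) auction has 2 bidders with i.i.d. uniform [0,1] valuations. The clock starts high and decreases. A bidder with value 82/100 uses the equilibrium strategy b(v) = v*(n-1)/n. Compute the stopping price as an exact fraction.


Step 1: Dutch auctions are strategically equivalent to first-price auctions
Step 2: The equilibrium bid is b(v) = v*(n-1)/n
Step 3: b = 41/50 * 1/2
Step 4: b = 41/100

41/100


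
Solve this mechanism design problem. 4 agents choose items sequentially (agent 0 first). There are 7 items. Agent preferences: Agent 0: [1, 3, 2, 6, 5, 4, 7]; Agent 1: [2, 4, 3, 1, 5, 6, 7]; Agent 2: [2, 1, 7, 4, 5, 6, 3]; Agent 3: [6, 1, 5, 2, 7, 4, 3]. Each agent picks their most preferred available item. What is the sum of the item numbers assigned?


Step 1: Agent 0 picks item 1
Step 2: Agent 1 picks item 2
Step 3: Agent 2 picks item 7
Step 4: Agent 3 picks item 6
Step 5: Sum = 1 + 2 + 7 + 6 = 16

16


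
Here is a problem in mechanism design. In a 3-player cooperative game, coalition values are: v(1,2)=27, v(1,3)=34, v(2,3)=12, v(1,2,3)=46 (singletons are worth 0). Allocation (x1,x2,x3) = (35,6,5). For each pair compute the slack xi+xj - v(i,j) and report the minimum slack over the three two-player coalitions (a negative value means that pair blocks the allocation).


Step 1: Slack for coalition (1,2): x1+x2 - v12 = 41 - 27 = 14
Step 2: Slack for coalition (1,3): x1+x3 - v13 = 40 - 34 = 6
Step 3: Slack for coalition (2,3): x2+x3 - v23 = 11 - 12 = -1
Step 4: Minimum slack = min(14, 6, -1) = -1, attained by (2,3); coalition (2,3) can block (slack < 0), so the allocation is not in the core

-1


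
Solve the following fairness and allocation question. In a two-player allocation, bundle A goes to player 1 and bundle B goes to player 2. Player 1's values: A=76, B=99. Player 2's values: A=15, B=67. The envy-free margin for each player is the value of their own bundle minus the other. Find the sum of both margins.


Step 1: Player 1's margin = v1(A) - v1(B) = 76 - 99 = -23
Step 2: Player 2's margin = v2(B) - v2(A) = 67 - 15 = 52
Step 3: Total margin = -23 + 52 = 29

29


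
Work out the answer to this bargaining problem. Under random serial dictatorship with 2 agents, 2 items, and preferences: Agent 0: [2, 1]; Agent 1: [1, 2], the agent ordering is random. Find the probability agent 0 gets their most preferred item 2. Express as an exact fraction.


Step 1: Agent 0 wants item 2
Step 2: There are 2 possible orderings of agents
Step 3: In 2 orderings, agent 0 gets item 2
Step 4: Probability = 2/2 = 1

1


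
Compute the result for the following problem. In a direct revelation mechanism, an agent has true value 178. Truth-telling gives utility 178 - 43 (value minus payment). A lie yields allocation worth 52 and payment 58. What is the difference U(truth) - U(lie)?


Step 1: U(truth) = value - payment = 178 - 43 = 135
Step 2: U(lie) = allocation - payment = 52 - 58 = -6
Step 3: IC gap = 135 - (-6) = 141

141


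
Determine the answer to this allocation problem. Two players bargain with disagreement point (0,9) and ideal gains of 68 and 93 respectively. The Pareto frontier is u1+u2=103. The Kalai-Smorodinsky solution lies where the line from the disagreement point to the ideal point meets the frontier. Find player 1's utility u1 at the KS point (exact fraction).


Step 1: At the KS point, (u1-d1)/r1 = (u2-d2)/r2 = t and u1+u2 = 103
Step 2: u1 = d1 + r1*t and u2 = d2 + r2*t, so (d1 + r1*t) + (d2 + r2*t) = 103
Step 3: t = (103 - 0 - 9)/(68 + 93) = 94/161
Step 4: u1 = d1 + r1*t = 0 + 68 * 94/161 = 6392/161
Step 5: (Check: u2 = d2 + r2*t = 10191/161; u1+u2 = 6392/161 + 10191/161 = 103, on the frontier.)

6392/161


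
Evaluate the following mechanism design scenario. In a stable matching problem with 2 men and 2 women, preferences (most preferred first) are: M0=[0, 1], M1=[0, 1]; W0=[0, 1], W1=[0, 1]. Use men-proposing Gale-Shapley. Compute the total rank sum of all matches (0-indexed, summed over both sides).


Step 1: Run Gale-Shapley (men propose, women hold best offer):
  M0 proposes to W0; she accepts
  M1 proposes to W0; rejected
  M1 proposes to W1; she accepts
Step 2: Final matching: W0-M0, W1-M1
Step 3: 0-indexed ranks (man's rank of his match, then woman's): 0 + 0 + 1 + 1
Step 4: Total rank sum = 2

2


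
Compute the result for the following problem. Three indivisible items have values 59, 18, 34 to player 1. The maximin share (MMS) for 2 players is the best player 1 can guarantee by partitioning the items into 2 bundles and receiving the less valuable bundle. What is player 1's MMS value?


Step 1: Item values = 59, 18, 34
Step 2: Enumerate all 2-bundle partitions and take the smaller bundle:
  Partition 1: {59} vs {18,34} -> bundles 59, 52; min = 52
  Partition 2: {18} vs {59,34} -> bundles 18, 93; min = 18
  Partition 3: {34} vs {59,18} -> bundles 34, 77; min = 34
Step 3: MMS = max(52, 18, 34) = 52

52


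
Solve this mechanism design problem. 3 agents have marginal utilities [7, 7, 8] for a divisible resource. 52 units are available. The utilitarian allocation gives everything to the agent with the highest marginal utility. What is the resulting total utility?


Step 1: The marginal utilities are [7, 7, 8]
Step 2: The highest marginal utility is 8
Step 3: All 52 units go to that agent
Step 4: Total utility = 8 * 52 = 416

416


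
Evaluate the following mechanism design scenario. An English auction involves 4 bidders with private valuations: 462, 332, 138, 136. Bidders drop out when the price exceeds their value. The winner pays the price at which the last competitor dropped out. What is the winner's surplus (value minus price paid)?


Step 1: Identify the highest value: 462
Step 2: Identify the second-highest value: 332
Step 3: The final price = second-highest value = 332
Step 4: Surplus = 462 - 332 = 130

130


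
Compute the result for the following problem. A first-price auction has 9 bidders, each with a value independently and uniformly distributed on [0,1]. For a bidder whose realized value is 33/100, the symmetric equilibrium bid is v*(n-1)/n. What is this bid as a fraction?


Step 1: The symmetric BNE bidding function is b(v) = v * (n-1) / n
Step 2: Substitute v = 33/100 and n = 9
Step 3: b = 33/100 * 8/9
Step 4: b = 22/75

22/75


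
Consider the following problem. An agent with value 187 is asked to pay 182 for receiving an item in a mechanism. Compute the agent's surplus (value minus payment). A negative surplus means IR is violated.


Step 1: Surplus = value - payment = 187 - 182 = 5
Step 2: IR is satisfied (surplus >= 0)

5


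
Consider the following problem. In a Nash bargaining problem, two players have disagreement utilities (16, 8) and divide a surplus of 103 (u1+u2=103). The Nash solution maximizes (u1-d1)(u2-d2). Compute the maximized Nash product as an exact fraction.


Step 1: The Nash solution splits surplus symmetrically above the disagreement point
Step 2: u1 = (total + d1 - d2)/2 = (103 + 16 - 8)/2 = 111/2
Step 3: u2 = (total - d1 + d2)/2 = (103 - 16 + 8)/2 = 95/2
Step 4: Nash product = (111/2 - 16) * (95/2 - 8)
Step 5: = 79/2 * 79/2 = 6241/4

6241/4


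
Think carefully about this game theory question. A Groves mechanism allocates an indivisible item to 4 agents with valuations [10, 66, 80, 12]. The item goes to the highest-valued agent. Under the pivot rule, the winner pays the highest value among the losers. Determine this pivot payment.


Step 1: The efficient winner is agent 2 with value 80
Step 2: Other agents' values: [10, 66, 12]
Step 3: Pivot payment = max(others) = 66
Step 4: The winner pays 66

66


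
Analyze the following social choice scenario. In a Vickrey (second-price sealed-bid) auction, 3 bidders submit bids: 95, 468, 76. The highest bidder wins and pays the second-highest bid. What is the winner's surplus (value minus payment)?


Step 1: Sort bids in descending order: 468, 95, 76
Step 2: The winning bid is the highest: 468
Step 3: The payment equals the second-highest bid: 95
Step 4: Surplus = winner's bid - payment = 468 - 95 = 373

373


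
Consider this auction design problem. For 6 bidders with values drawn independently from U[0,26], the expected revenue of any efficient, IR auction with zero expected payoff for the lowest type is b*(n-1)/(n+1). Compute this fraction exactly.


Step 1: By Revenue Equivalence, expected revenue = b*(n-1)/(n+1)
Step 2: Substituting n = 6, b = 26
Step 3: Revenue = 26*(6-1)/(6+1) = 26*5/7
Step 4: Revenue = 130/7

130/7


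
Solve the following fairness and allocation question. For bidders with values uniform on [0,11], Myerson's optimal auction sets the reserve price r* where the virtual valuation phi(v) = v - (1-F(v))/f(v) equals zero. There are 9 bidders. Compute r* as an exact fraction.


Step 1: For U[0,11], F(v) = v/11 and f(v) = 1/11
Step 2: phi(v) = v - (1 - v/11)/(1/11) = v - (11 - v) = 2v - 11
Step 3: Set phi(r*) = 0: 2r* - 11 = 0
Step 4: r* = 11/2 (the number of bidders n = 9 does not enter)

11/2


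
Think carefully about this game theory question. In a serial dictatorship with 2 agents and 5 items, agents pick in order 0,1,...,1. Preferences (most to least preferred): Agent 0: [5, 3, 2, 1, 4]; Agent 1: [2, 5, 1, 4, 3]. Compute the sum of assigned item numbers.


Step 1: Agent 0 picks item 5
Step 2: Agent 1 picks item 2
Step 3: Sum = 5 + 2 = 7

7


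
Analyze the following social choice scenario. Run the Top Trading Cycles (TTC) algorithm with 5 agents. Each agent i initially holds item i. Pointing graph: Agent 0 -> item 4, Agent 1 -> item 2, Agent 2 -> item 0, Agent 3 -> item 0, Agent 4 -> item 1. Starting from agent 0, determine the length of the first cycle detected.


Step 1: Trace the pointer graph from agent 0: 0 -> 4 -> 1 -> 2 -> 0
Step 2: A cycle is detected when we revisit agent 0
Step 3: The cycle is: 0 -> 4 -> 1 -> 2 -> 0
Step 4: Cycle length = 4

4


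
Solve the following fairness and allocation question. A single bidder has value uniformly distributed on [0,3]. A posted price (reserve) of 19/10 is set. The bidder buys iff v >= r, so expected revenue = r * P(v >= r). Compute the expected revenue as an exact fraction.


Step 1: Posted price r = 19/10, value support [0,3]
Step 2: P(v >= r) = (3 - 19/10)/3 = 11/30
Step 3: Expected revenue = r * P(v >= r) = 19/10 * 11/30
Step 4: Revenue = 209/300

209/300


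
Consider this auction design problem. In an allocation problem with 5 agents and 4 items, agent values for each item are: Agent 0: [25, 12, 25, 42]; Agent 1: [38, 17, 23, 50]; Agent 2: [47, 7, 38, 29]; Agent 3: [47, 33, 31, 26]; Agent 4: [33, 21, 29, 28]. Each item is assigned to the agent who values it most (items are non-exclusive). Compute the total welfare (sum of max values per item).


Step 1: For each item, find the maximum value among all agents.
Step 2: Item 0 -> Agent 2 (value 47)
Step 3: Item 1 -> Agent 3 (value 33)
Step 4: Item 2 -> Agent 2 (value 38)
Step 5: Item 3 -> Agent 1 (value 50)
Step 6: Total welfare = 47 + 33 + 38 + 50 = 168

168


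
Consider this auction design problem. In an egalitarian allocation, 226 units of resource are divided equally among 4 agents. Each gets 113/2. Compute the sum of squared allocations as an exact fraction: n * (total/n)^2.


Step 1: Each agent's share = 226/4 = 113/2
Step 2: Square of each share = (113/2)^2 = 12769/4
Step 3: Sum of squares = 4 * 12769/4 = 12769

12769


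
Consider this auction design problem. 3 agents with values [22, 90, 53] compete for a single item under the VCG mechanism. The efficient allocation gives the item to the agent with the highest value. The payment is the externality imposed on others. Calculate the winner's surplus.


Step 1: The winner is the agent with the highest value: agent 1 with value 90
Step 2: Values of other agents: [22, 53]
Step 3: VCG payment = max of others' values = 53
Step 4: Surplus = 90 - 53 = 37

37


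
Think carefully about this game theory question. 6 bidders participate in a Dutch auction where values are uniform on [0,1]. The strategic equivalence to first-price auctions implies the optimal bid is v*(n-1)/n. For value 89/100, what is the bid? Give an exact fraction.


Step 1: Dutch auctions are strategically equivalent to first-price auctions
Step 2: The equilibrium bid is b(v) = v*(n-1)/n
Step 3: b = 89/100 * 5/6
Step 4: b = 89/120

89/120


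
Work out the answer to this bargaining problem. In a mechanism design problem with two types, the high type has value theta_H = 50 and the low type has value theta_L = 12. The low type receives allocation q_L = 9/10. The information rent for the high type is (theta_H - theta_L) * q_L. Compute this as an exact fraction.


Step 1: theta_H - theta_L = 50 - 12 = 38
Step 2: Information rent = (theta_H - theta_L) * q_L
Step 3: = 38 * 9/10
Step 4: = 171/5

171/5


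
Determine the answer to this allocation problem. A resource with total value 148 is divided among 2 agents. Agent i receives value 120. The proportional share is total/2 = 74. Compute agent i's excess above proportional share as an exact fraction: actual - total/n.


Step 1: Proportional share = 148/2 = 74
Step 2: Agent's actual allocation = 120
Step 3: Excess = 120 - 74 = 46

46


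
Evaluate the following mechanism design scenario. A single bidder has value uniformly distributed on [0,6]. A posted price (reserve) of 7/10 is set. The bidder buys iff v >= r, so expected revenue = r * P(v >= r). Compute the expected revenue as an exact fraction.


Step 1: Posted price r = 7/10, value support [0,6]
Step 2: P(v >= r) = (6 - 7/10)/6 = 53/60
Step 3: Expected revenue = r * P(v >= r) = 7/10 * 53/60
Step 4: Revenue = 371/600

371/600


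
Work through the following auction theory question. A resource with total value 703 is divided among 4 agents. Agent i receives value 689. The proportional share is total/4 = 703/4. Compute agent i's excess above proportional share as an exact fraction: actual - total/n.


Step 1: Proportional share = 703/4
Step 2: Agent's actual allocation = 689
Step 3: Excess = 689 - 703/4 = 2053/4

2053/4


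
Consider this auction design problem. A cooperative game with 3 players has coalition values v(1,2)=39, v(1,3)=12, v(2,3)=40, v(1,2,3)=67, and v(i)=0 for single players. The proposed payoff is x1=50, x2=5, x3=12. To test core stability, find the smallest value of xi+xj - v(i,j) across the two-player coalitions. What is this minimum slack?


Step 1: Slack for coalition (1,2): x1+x2 - v12 = 55 - 39 = 16
Step 2: Slack for coalition (1,3): x1+x3 - v13 = 62 - 12 = 50
Step 3: Slack for coalition (2,3): x2+x3 - v23 = 17 - 40 = -23
Step 4: Minimum slack = min(16, 50, -23) = -23, attained by (2,3); coalition (2,3) can block (slack < 0), so the allocation is not in the core

-23


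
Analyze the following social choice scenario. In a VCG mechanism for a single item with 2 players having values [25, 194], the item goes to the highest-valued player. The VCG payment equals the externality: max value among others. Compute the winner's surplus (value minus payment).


Step 1: The winner is the agent with the highest value: agent 1 with value 194
Step 2: Values of other agents: [25]
Step 3: VCG payment = max of others' values = 25
Step 4: Surplus = 194 - 25 = 169

169


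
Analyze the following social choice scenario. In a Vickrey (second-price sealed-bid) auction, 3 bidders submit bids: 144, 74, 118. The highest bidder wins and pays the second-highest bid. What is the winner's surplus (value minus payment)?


Step 1: Sort bids in descending order: 144, 118, 74
Step 2: The winning bid is the highest: 144
Step 3: The payment equals the second-highest bid: 118
Step 4: Surplus = winner's bid - payment = 144 - 118 = 26

26


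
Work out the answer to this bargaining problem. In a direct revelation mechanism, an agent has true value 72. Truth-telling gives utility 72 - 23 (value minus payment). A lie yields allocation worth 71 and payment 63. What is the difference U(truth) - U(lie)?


Step 1: U(truth) = value - payment = 72 - 23 = 49
Step 2: U(lie) = allocation - payment = 71 - 63 = 8
Step 3: IC gap = 49 - 8 = 41

41


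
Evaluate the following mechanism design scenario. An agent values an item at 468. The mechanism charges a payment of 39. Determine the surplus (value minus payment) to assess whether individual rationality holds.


Step 1: Surplus = value - payment = 468 - 39 = 429
Step 2: IR is satisfied (surplus >= 0)

429


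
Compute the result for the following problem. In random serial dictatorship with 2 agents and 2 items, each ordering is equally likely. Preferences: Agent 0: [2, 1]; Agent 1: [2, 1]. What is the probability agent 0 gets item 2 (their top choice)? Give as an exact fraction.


Step 1: Agent 0 wants item 2
Step 2: There are 2 possible orderings of agents
Step 3: In 1 orderings, agent 0 gets item 2
Step 4: Probability = 1/2

1/2


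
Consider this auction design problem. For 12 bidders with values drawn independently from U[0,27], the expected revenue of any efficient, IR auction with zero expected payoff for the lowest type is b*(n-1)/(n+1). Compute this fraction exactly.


Step 1: By Revenue Equivalence, expected revenue = b*(n-1)/(n+1)
Step 2: Substituting n = 12, b = 27
Step 3: Revenue = 27*(12-1)/(12+1) = 27*11/13
Step 4: Revenue = 297/13

297/13


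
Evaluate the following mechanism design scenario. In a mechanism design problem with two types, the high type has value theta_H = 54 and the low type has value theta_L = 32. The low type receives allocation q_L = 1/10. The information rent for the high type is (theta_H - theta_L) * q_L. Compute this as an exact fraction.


Step 1: theta_H - theta_L = 54 - 32 = 22
Step 2: Information rent = (theta_H - theta_L) * q_L
Step 3: = 22 * 1/10
Step 4: = 11/5

11/5


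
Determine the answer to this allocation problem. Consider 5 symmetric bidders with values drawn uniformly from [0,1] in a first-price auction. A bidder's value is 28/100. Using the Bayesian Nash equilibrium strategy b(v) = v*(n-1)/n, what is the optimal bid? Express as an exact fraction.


Step 1: The symmetric BNE bidding function is b(v) = v * (n-1) / n
Step 2: Substitute v = 7/25 and n = 5
Step 3: b = 7/25 * 4/5
Step 4: b = 28/125

28/125
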